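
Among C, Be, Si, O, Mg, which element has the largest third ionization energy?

Be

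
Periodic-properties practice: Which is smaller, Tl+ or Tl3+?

Tl3+

Both ions have Z = 81 protons, but Tl3+ has lost more electrons, so its remaining electrons feel a larger effective nuclear charge per electron and are pulled in more tightly.
Higher positive charge → smaller ion, so Tl+ > Tl3+.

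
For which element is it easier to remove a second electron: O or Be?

Consider each +1 ion: O⁺ still has 5 valence electrons; Be⁺ still has 1 valence electron.
All are still removing valence electrons, so compare the +1 ions as you would atoms: IE_2 generally rises across a period (higher Z_eff) and falls down a group (larger shell), subject to the usual subshell exceptions.
Valence configurations: O⁺ [He]2s²2p³, Be⁺ [He]2s¹.
The numbers (kJ/mol): O 3388, Be 1757.
So the second ionization energies run Be < O.

Be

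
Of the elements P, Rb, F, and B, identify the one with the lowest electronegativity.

Rb

B is in period 2, group 13; F is in period 2, group 17; P is in period 3, group 15; Rb is in period 5, group 1.
Smaller atoms with higher effective nuclear charge are more electronegative.
Neither a single period nor a single group — weigh both effects.
B > Rb: relative to Rb, both the across-period and down-group shifts push B's electronegativity up.
P > B: the two effects oppose for this pair; the across-period effect wins (2.19 vs 2.04).
F > P: relative to P, both the across-period and down-group shifts push F's electronegativity up.
Tabulated electronegativity (Pauling): B 2.04, F 3.98, P 2.19, Rb 0.82.
The lowest electronegativity among these belongs to Rb.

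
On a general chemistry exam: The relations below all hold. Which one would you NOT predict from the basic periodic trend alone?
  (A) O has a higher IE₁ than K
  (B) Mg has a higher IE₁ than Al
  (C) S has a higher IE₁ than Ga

(B)

The general trend: IE₁ increases across a period and decreases down a group.
(A) O (period 2, group 16) vs K (period 4, group 1): the stated order agrees with the simple trend.
(B) Mg (period 3, group 2) vs Al (period 3, group 13): the stated order contradicts the simple trend.
(C) S (period 3, group 16) vs Ga (period 4, group 13): the stated order agrees with the simple trend.
The exception is (B): Al's single 3p electron is easier to remove than one from Mg's filled 3s².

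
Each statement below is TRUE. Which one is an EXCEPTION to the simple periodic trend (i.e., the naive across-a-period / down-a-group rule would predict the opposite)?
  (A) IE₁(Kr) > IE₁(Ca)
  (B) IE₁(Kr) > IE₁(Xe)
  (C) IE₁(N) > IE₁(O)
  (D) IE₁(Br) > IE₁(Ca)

(C)

The general trend: IE₁ increases across a period and decreases down a group.
(A) Kr (period 4, group 18) vs Ca (period 4, group 2): the stated order agrees with the simple trend.
(B) Kr (period 4, group 18) vs Xe (period 5, group 18): the stated order agrees with the simple trend.
(C) N (period 2, group 15) vs O (period 2, group 16): the stated order contradicts the simple trend.
(D) Br (period 4, group 17) vs Ca (period 4, group 2): the stated order agrees with the simple trend.
The exception is (C): pairing an electron in O's 2p⁴ costs repulsion energy, so O ionizes more easily than half-filled N (2p³).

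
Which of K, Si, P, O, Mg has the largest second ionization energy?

O

Consider each +1 ion: K⁺ is the bare [Ar] core; Si⁺ still has 3 valence electrons; P⁺ still has 4 valence electrons; O⁺ still has 5 valence electrons; Mg⁺ still has 1 valence electron.
Usually core removal costs more than valence removal, but here the competition is close: a tightly held n=2 valence electron can cost more to remove than an n=3 core electron, so the actual values have to decide it.
Valence configurations: Si⁺ [Ne]3s²3p¹, P⁺ [Ne]3s²3p², O⁺ [He]2s²2p³, Mg⁺ [Ne]3s¹.
Approximate IE_2 values (kJ/mol): K 3052, Si 1577, P 1907, O 3388, Mg 1451.
Overall IE_2 order: Mg < Si < P < K < O.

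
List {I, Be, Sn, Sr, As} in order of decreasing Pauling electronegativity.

Electronegativity increases across a period and decreases down a group, tracking effective nuclear charge and atomic size.
Here both period and group differ, so the two effects have to be weighed against each other.
Be > Sr: they share group 2; the group trend gives Be the larger value.
Sn > Be: the two effects oppose for this pair; the across-period effect wins (1.96 vs 1.57).
As > Sn: both effects reinforce here, so As is clearly the higher of the two.
I > As: the two effects oppose for this pair; the across-period effect wins (2.66 vs 2.18).
For reference (Pauling): Be 1.57, As 2.18, Sr 0.95, Sn 1.96, I 2.66.
So from highest to lowest: I > As > Sn > Be > Sr.

I > As > Sn > Be > Sr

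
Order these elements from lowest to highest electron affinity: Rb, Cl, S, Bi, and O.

O is in period 2, group 16; S is in period 3, group 16; Cl is in period 3, group 17; Rb is in period 5, group 1; Bi is in period 6, group 15.
EA tends to increase across a period and decrease down a group, though the pattern is less regular than for IE or radius.
These span different periods and groups, so the two trends combine.
Bi > Rb: period and group pull opposite ways; the across-period shift dominates (91 vs 47 kJ/mol).
O > Bi: both effects reinforce here, so O is clearly the higher of the two.
S > O: this pair runs against the simple trend — see the exception note.
Cl > S: both are in period 3; the period trend gives Cl the larger value.
Note the exception: S has a higher electron affinity than O, contrary to the simple trend — the compact 2p subshell of O repels the added electron more than S's larger 3p does.
For reference (kJ/mol): O 141, S 200, Cl 349, Rb 47, Bi 91.
So from lowest to highest: Rb < Bi < O < S < Cl.

Rb < Bi < O < S < Cl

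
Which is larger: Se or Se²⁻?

Se²⁻

Forming Se²⁻ adds 2 electrons to Se. More electron–electron repulsion in the same shell, with unchanged nuclear charge, lets the cloud expand.
An anion is larger than its parent atom: Se²⁻ > Se.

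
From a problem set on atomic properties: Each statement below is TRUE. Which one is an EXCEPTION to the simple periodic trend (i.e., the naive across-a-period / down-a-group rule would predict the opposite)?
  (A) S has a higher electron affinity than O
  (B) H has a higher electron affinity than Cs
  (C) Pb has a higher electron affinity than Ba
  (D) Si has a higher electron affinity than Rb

The general trend: electron affinity increases across a period and decreases down a group.
(A) S (period 3, group 16) vs O (period 2, group 16): the stated order contradicts the simple trend.
(B) H (period 1, group 1) vs Cs (period 6, group 1): the stated order agrees with the simple trend.
(C) Pb (period 6, group 14) vs Ba (period 6, group 2): the stated order agrees with the simple trend.
(D) Si (period 3, group 14) vs Rb (period 5, group 1): the stated order agrees with the simple trend.
The exception is (A): the compact 2p subshell of O repels the added electron more than S's larger 3p does.

(A)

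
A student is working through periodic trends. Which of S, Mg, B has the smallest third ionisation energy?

S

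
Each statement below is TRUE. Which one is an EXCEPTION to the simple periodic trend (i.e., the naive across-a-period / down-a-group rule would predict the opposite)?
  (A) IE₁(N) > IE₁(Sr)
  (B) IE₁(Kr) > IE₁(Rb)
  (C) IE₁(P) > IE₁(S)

The general trend: first ionization energy increases across a period and decreases down a group.
(A) N (period 2, group 15) vs Sr (period 5, group 2): the stated order agrees with the simple trend.
(B) Kr (period 4, group 18) vs Rb (period 5, group 1): the stated order agrees with the simple trend.
(C) P (period 3, group 15) vs S (period 3, group 16): the stated order contradicts the simple trend.
The exception is (C): S (3p⁴) ionizes more easily than half-filled P (3p³) because the paired 3p electron in S is pushed out by e⁻–e⁻ repulsion.

(C)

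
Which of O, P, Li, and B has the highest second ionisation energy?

Li

After 1 electron has been removed, what remains? O⁺ still has 5 valence electrons; P⁺ still has 4 valence electrons; Li⁺ is the bare [He] core; B⁺ still has 2 valence electrons.
Pulling an electron out of a noble-gas core costs far more than removing a remaining valence electron, so Li sits at the high end of IE_2.
Valence configurations: O⁺ [He]2s²2p³, P⁺ [Ne]3s²3p², B⁺ [He]2s².
The numbers (kJ/mol): O 3388, P 1907, Li 7298, B 2427.
Hence IE_2: P < B < O < Li.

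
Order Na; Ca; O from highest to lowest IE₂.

Consider each +1 ion: Na⁺ is the bare [Ne] core; Ca⁺ still has 1 valence electron; O⁺ still has 5 valence electrons.
Breaking into a closed-shell core is much more expensive than removing a leftover valence electron — Na has the largest IE_2 here.
Valence configurations: Ca⁺ [Ar]4s¹, O⁺ [He]2s²2p³.
Approximate IE_2 values (kJ/mol): Na 4562, Ca 1145, O 3388.
Overall IE_2 order: Ca < O < Na.

Na > O > Ca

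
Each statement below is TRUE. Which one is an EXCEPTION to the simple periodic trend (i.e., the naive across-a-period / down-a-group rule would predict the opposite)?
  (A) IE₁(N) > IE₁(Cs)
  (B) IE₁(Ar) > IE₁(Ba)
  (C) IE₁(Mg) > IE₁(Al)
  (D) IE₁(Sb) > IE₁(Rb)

(C)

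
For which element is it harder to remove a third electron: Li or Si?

Li

IE_3 is the cost of taking one more electron from the +2 cation: Li²⁺ is already 1 electron into the core; Si²⁺ still has 2 valence electrons.
Breaking into a closed-shell core is much more expensive than removing a leftover valence electron — Li has the largest IE_3 here.
Approximate IE_3 values (kJ/mol): Li 11815, Si 3232.
Hence IE_3: Si < Li.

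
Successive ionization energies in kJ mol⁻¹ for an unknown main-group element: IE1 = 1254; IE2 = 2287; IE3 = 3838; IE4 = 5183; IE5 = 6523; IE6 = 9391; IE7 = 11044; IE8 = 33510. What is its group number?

Group 17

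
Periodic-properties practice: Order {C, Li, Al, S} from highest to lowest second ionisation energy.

Li > C > S > Al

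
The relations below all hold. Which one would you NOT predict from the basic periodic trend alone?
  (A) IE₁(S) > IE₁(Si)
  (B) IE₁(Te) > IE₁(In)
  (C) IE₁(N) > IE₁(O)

The general trend: first ionization energy increases across a period and decreases down a group.
(A) S (period 3, group 16) vs Si (period 3, group 14): the stated order agrees with the simple trend.
(B) Te (period 5, group 16) vs In (period 5, group 13): the stated order agrees with the simple trend.
(C) N (period 2, group 15) vs O (period 2, group 16): the stated order contradicts the simple trend.
The exception is (C): pairing an electron in O's 2p⁴ costs repulsion energy, so O ionizes more easily than half-filled N (2p³).

(C)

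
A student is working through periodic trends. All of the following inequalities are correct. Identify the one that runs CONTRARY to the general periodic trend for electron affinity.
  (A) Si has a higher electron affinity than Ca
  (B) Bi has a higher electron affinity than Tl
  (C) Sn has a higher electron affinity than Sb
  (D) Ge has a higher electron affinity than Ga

(C)

The general trend: electron affinity increases across a period and decreases down a group.
(A) Si (period 3, group 14) vs Ca (period 4, group 2): the stated order agrees with the simple trend.
(B) Bi (period 6, group 15) vs Tl (period 6, group 13): the stated order agrees with the simple trend.
(C) Sn (period 5, group 14) vs Sb (period 5, group 15): the stated order contradicts the simple trend.
(D) Ge (period 4, group 14) vs Ga (period 4, group 13): the stated order agrees with the simple trend.
The exception is (C): adding an electron to Sb's half-filled 5p³ is unfavourable, so Sn has the more exothermic EA.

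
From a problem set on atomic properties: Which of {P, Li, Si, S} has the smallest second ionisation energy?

Si

After 1 electron has been removed, what remains? P⁺ still has 4 valence electrons; Li⁺ is the bare [He] core; Si⁺ still has 3 valence electrons; S⁺ still has 5 valence electrons.
Core electrons are held far more tightly than valence electrons, so Li tops the IE_2 order.
Valence configurations: P⁺ [Ne]3s²3p², Si⁺ [Ne]3s²3p¹, S⁺ [Ne]3s²3p³.
Tabulated IE_2 (kJ/mol): P 1907, Li 7298, Si 1577, S 2252.
Hence IE_2: Si < P < S < Li.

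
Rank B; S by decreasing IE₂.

B > S

The second ionization energy removes an electron from the +1 ion. For each element: B⁺ still has 2 valence electrons; S⁺ still has 5 valence electrons.
All are still removing valence electrons, so compare the +1 ions as you would atoms: IE_2 generally rises across a period (higher Z_eff) and falls down a group (larger shell), subject to the usual subshell exceptions.
Valence configurations: B⁺ [He]2s², S⁺ [Ne]3s²3p³.
The numbers (kJ/mol): B 2427, S 2252.
Overall IE_2 order: S < B.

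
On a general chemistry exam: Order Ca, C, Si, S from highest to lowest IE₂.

The second ionization energy removes an electron from the +1 ion. For each element: Ca⁺ still has 1 valence electron; C⁺ still has 3 valence electrons; Si⁺ still has 3 valence electrons; S⁺ still has 5 valence electrons.
All are still removing valence electrons, so compare the +1 ions as you would atoms: IE_2 generally rises across a period (higher Z_eff) and falls down a group (larger shell), subject to the usual subshell exceptions.
Valence configurations: Ca⁺ [Ar]4s¹, C⁺ [He]2s²2p¹, Si⁺ [Ne]3s²3p¹, S⁺ [Ne]3s²3p³.
The numbers (kJ/mol): Ca 1145, C 2353, Si 1577, S 2252.
Hence IE_2: Ca < Si < S < C.

C > S > Si > Ca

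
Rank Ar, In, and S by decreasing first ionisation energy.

Ar, S, In

S is in period 3, group 16; Ar is in period 3, group 18; In is in period 5, group 13.
First ionization energy rises across a period (greater Z_eff holds electrons more tightly) and falls down a group (valence electrons are farther from the nucleus).
Here both period and group differ, so the two effects have to be weighed against each other.
S > In: both effects reinforce here, so S is clearly the higher of the two.
Ar > S: both are in period 3; the period trend gives Ar the larger value.
For reference (kJ/mol): S 1000, Ar 1521, In 558.
So from highest to lowest: Ar > S > In.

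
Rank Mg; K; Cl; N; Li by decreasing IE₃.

After 2 electrons have been removed, what remains? Mg²⁺ is the bare [Ne] core; K²⁺ is already 1 electron into the core; Cl²⁺ still has 5 valence electrons; N²⁺ still has 3 valence electrons; Li²⁺ is already 1 electron into the core.
Usually core removal costs more than valence removal, but here the competition is close: a tightly held n=2 valence electron can cost more to remove than an n=3 core electron, so the actual values have to decide it.
Valence configurations: Cl²⁺ [Ne]3s²3p³, N²⁺ [He]2s²2p¹.
The numbers (kJ/mol): Mg 7733, K 4420, Cl 3822, N 4578, Li 11815.
So the third ionization energies run Cl < K < N < Mg < Li.

Li, Mg, N, K, Cl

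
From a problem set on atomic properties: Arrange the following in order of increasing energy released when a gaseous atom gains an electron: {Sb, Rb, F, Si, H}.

H is in period 1, group 1; F is in period 2, group 17; Si is in period 3, group 14; Rb is in period 5, group 1; Sb is in period 5, group 15.
Electron affinity generally becomes more exothermic across a period toward the halogens and less exothermic down a group.
Neither a single period nor a single group — weigh both effects.
H > Rb: they share group 1; the group trend gives H the larger value.
Sb > H: period and group pull opposite ways; the across-period shift dominates (103 vs 73 kJ/mol).
Si > Sb: the two effects oppose for this pair; the down-group effect wins (134 vs 103 kJ/mol).
F > Si: both effects reinforce here, so F is clearly the higher of the two.
For reference (kJ/mol): H 73, F 328, Si 134, Rb 47, Sb 103.
So from lowest to highest: Rb < H < Sb < Si < F.

Rb < H < Sb < Si < F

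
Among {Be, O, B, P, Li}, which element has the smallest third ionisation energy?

P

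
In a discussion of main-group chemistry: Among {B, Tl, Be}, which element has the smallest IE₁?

Tl

Removing the outermost electron gets harder across a period and easier down a group.
Neither a single period nor a single group — weigh both effects.
B > Tl: they share group 13; the group trend gives B the larger value.
Be > B: this pair runs against the simple trend — see the exception note.
Note the exception: Be has a higher first ionization energy than B, contrary to the simple trend — removing B's lone 2p electron is easier than breaking Be's filled 2s².
For reference (kJ/mol): Be 900, B 801, Tl 589.
The smallest IE₁ among these belongs to Tl.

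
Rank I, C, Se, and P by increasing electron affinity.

P < C < Se < I

C is in period 2, group 14; P is in period 3, group 15; Se is in period 4, group 16; I is in period 5, group 17.
Atoms with high Z_eff and room in the valence shell (especially the halogens) have the most exothermic electron affinities.
These sit on a diagonal, where the across-period and down-group effects partly cancel.
C > P: the two effects oppose for this pair; the down-group effect wins (122 vs 72 kJ/mol).
Se > C: the two effects oppose for this pair; the across-period effect wins (195 vs 122 kJ/mol).
I > Se: the two effects oppose for this pair; the across-period effect wins (295 vs 195 kJ/mol).
Tabulated electron affinity (kJ/mol): C 122, P 72, Se 195, I 295.
So from lowest to highest: P < C < Se < I.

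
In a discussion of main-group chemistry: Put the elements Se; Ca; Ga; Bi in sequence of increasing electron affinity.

Ca, Ga, Bi, Se

Ca is in period 4, group 2; Ga is in period 4, group 13; Se is in period 4, group 16; Bi is in period 6, group 15.
EA tends to increase across a period and decrease down a group, though the pattern is less regular than for IE or radius.
Here both period and group differ, so the two effects have to be weighed against each other.
Ga > Ca: both are in period 4; the period trend gives Ga the larger value.
Bi > Ga: period and group pull opposite ways; the across-period shift dominates (91 vs 29 kJ/mol).
Se > Bi: relative to Bi, both the across-period and down-group shifts push Se's electron affinity up.
For reference (kJ/mol): Ca 2, Ga 29, Se 195, Bi 91.
So from lowest to highest: Ca < Ga < Bi < Se.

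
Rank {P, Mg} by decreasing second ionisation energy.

IE_2 is the cost of taking one more electron from the +1 cation: P⁺ still has 4 valence electrons; Mg⁺ still has 1 valence electron.
All are still removing valence electrons, so compare the +1 ions as you would atoms: IE_2 generally rises across a period (higher Z_eff) and falls down a group (larger shell), subject to the usual subshell exceptions.
Valence configurations: P⁺ [Ne]3s²3p², Mg⁺ [Ne]3s¹.
The numbers (kJ/mol): P 1907, Mg 1451.
Hence IE_2: Mg < P.

P > Mg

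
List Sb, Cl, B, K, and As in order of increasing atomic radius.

B is in period 2, group 13; Cl is in period 3, group 17; K is in period 4, group 1; As is in period 4, group 15; Sb is in period 5, group 15.
Atomic radius shrinks across a period as nuclear charge pulls the same shell inward, and grows down a group as new shells are added.
Neither a single period nor a single group — weigh both effects.
Cl > B: period and group pull opposite ways; the down-group shift dominates (99 vs 85 pm).
As > Cl: both effects reinforce here, so As is clearly the larger of the two.
Sb > As: they share group 15; the group trend gives Sb the larger value.
K > Sb: the two effects oppose for this pair; the across-period effect wins (196 vs 140 pm).
Approximate values (pm): B 85, Cl 99, K 196, As 121, Sb 140.
So from smallest to largest: B < Cl < As < Sb < K.

B < Cl < As < Sb < K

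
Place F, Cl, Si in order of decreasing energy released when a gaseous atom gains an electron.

Cl > F > Si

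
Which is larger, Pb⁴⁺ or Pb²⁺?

Both ions have Z = 82 protons, but Pb⁴⁺ has lost more electrons, so its remaining electrons feel a larger effective nuclear charge per electron and are pulled in more tightly.
Higher positive charge → smaller ion, so Pb²⁺ > Pb⁴⁺.

Pb²⁺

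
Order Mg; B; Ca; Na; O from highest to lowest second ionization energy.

Na > O > B > Mg > Ca

After 1 electron has been removed, what remains? Mg⁺ still has 1 valence electron; B⁺ still has 2 valence electrons; Ca⁺ still has 1 valence electron; Na⁺ is the bare [Ne] core; O⁺ still has 5 valence electrons.
Breaking into a closed-shell core is much more expensive than removing a leftover valence electron — Na has the largest IE_2 here.
Valence configurations: Mg⁺ [Ne]3s¹, B⁺ [He]2s², Ca⁺ [Ar]4s¹, O⁺ [He]2s²2p³.
Tabulated IE_2 (kJ/mol): Mg 1451, B 2427, Ca 1145, Na 4562, O 3388.
So the second ionization energies run Ca < Mg < B < O < Na.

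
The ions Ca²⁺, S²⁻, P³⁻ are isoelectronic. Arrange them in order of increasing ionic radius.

Ca²⁺ < S²⁻ < P³⁻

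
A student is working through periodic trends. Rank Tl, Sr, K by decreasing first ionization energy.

K is in period 4, group 1; Sr is in period 5, group 2; Tl is in period 6, group 13.
First ionization energy rises across a period (greater Z_eff holds electrons more tightly) and falls down a group (valence electrons are farther from the nucleus).
These sit on a diagonal, where the across-period and down-group effects partly cancel.
Sr > K: the two effects oppose for this pair; the across-period effect wins (550 vs 419 kJ/mol).
Tl > Sr: period and group pull opposite ways; the across-period shift dominates (589 vs 550 kJ/mol).
For reference (kJ/mol): K 419, Sr 550, Tl 589.
So from highest to lowest: Tl > Sr > K.

Tl, Sr, K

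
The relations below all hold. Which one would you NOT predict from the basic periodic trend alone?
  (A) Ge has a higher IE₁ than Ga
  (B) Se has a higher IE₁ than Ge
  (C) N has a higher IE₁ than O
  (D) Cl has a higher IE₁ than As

The general trend: IE₁ increases across a period and decreases down a group.
(A) Ge (period 4, group 14) vs Ga (period 4, group 13): the stated order agrees with the simple trend.
(B) Se (period 4, group 16) vs Ge (period 4, group 14): the stated order agrees with the simple trend.
(C) N (period 2, group 15) vs O (period 2, group 16): the stated order contradicts the simple trend.
(D) Cl (period 3, group 17) vs As (period 4, group 15): the stated order agrees with the simple trend.
The exception is (C): pairing an electron in O's 2p⁴ costs repulsion energy, so O ionizes more easily than half-filled N (2p³).

(C)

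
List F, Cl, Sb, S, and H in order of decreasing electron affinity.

Cl > F > S > Sb > H

EA tends to increase across a period and decrease down a group, though the pattern is less regular than for IE or radius.
These span different periods and groups, so the two trends combine.
Sb > H: the two effects oppose for this pair; the across-period effect wins (103 vs 73 kJ/mol).
S > Sb: both effects reinforce here, so S is clearly the higher of the two.
F > S: both effects reinforce here, so F is clearly the higher of the two.
Cl > F: this pair runs against the simple trend — see the exception note.
Note the exception: Cl has a higher electron affinity than F, contrary to the simple trend — F's small 2p subshell makes the incoming electron feel strong e⁻–e⁻ repulsion, so Cl actually releases more energy on gaining an electron.
Tabulated electron affinity (kJ/mol): H 73, F 328, S 200, Cl 349, Sb 103.
So from highest to lowest: Cl > F > S > Sb > H.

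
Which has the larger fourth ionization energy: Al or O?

After 3 electrons have been removed, what remains? Al³⁺ is the bare [Ne] core; O³⁺ still has 3 valence electrons.
Breaking into a closed-shell core is much more expensive than removing a leftover valence electron — Al has the largest IE_4 here.
Approximate IE_4 values (kJ/mol): Al 11577, O 7469.
Overall IE_4 order: O < Al.

Al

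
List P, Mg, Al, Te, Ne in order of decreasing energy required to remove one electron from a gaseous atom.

Ne > P > Te > Mg > Al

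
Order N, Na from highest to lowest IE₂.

Na > N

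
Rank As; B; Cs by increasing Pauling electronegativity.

EN rises left→right (higher Z_eff, smaller atoms) and falls top→bottom (larger, more shielded atoms).
Neither a single period nor a single group — weigh both effects.
B > Cs: relative to Cs, both the across-period and down-group shifts push B's electronegativity up.
As > B: the two effects oppose for this pair; the across-period effect wins (2.18 vs 2.04).
For reference (Pauling): B 2.04, As 2.18, Cs 0.79.
So from lowest to highest: Cs < B < As.

Cs < B < As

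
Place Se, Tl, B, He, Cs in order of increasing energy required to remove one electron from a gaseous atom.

He is in period 1, group 18; B is in period 2, group 13; Se is in period 4, group 16; Cs is in period 6, group 1; Tl is in period 6, group 13.
First ionization energy rises across a period (greater Z_eff holds electrons more tightly) and falls down a group (valence electrons are farther from the nucleus).
Neither a single period nor a single group — weigh both effects.
Tl > Cs: both are in period 6; the period trend gives Tl the larger value.
B > Tl: B sits above Tl in group 13, so the down-group effect alone puts B higher.
Se > B: period and group pull opposite ways; the across-period shift dominates (941 vs 801 kJ/mol).
He > Se: both effects reinforce here, so He is clearly the higher of the two.
For reference (kJ/mol): He 2372, B 801, Se 941, Cs 376, Tl 589.
So from lowest to highest: Cs < Tl < B < Se < He.

Cs, Tl, B, Se, He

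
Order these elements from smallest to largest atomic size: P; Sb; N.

N < P < Sb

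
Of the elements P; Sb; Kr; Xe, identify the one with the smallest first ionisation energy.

Sb

Across a period the outer electron is held more tightly (higher IE₁); down a group it sits in a higher shell, more shielded, and comes off more easily.
Here both period and group differ, so the two effects have to be weighed against each other.
P > Sb: they share group 15; the group trend gives P the larger value.
Xe > P: the two effects oppose for this pair; the across-period effect wins (1170 vs 1012 kJ/mol).
Kr > Xe: Kr sits above Xe in group 18, so the down-group effect alone puts Kr higher.
Tabulated first ionization energy (kJ/mol): P 1012, Kr 1351, Sb 831, Xe 1170.
The smallest first ionisation energy among these belongs to Sb.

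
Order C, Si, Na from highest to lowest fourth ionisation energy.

The fourth ionization energy removes an electron from the +3 ion. For each element: C³⁺ still has 1 valence electron; Si³⁺ still has 1 valence electron; Na³⁺ is already 2 electrons into the core.
Pulling an electron out of a noble-gas core costs far more than removing a remaining valence electron, so Na sits at the high end of IE_4.
Valence configurations: C³⁺ [He]2s¹, Si³⁺ [Ne]3s¹.
The numbers (kJ/mol): C 6223, Si 4356, Na 9543.
Overall IE_4 order: Si < C < Na.

Na > C > Si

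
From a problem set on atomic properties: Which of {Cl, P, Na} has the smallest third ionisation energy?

P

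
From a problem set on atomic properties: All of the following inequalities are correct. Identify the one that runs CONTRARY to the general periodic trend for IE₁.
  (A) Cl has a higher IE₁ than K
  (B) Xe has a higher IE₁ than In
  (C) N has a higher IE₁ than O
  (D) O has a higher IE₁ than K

The general trend: IE₁ increases across a period and decreases down a group.
(A) Cl (period 3, group 17) vs K (period 4, group 1): the stated order agrees with the simple trend.
(B) Xe (period 5, group 18) vs In (period 5, group 13): the stated order agrees with the simple trend.
(C) N (period 2, group 15) vs O (period 2, group 16): the stated order contradicts the simple trend.
(D) O (period 2, group 16) vs K (period 4, group 1): the stated order agrees with the simple trend.
The exception is (C): pairing an electron in O's 2p⁴ costs repulsion energy, so O ionizes more easily than half-filled N (2p³).

(C)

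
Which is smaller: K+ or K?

K+

Forming K+ removes 1 electron from K. Fewer electrons for the same nuclear charge means less shielding and a higher Z_eff on the remaining electrons, and for main-group metals the entire outer shell is lost.
A cation is smaller than its parent atom: K+ < K.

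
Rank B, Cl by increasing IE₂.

The second ionization energy removes an electron from the +1 ion. For each element: B⁺ still has 2 valence electrons; Cl⁺ still has 6 valence electrons.
All are still removing valence electrons, so compare the +1 ions as you would atoms: IE_2 generally rises across a period (higher Z_eff) and falls down a group (larger shell), subject to the usual subshell exceptions.
Valence configurations: B⁺ [He]2s², Cl⁺ [Ne]3s²3p⁴.
The numbers (kJ/mol): B 2427, Cl 2298.
So the second ionization energies run Cl < B.

Cl < B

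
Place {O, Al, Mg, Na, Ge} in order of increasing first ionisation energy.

Na < Al < Mg < Ge < O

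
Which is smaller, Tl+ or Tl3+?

Both ions have Z = 81 protons, but Tl3+ has lost more electrons, so its remaining electrons feel a larger effective nuclear charge per electron and are pulled in more tightly.
Higher positive charge → smaller ion, so Tl+ > Tl3+.

Tl3+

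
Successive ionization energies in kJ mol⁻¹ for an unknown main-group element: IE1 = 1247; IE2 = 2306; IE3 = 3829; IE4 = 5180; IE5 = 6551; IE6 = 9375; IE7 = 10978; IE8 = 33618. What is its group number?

Group 17

Look for the largest jump between consecutive ionization energies: IE8/IE7 ≈ 3.1, far larger than any earlier ratio.
That jump marks the point where a core electron is being removed. So the atom has 7 valence electrons.
A main-group element with 7 valence electrons is in group 17.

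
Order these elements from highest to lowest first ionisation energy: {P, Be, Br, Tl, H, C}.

H > Br > C > P > Be > Tl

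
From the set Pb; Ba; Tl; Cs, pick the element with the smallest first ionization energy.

Cs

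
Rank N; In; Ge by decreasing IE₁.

N > Ge > In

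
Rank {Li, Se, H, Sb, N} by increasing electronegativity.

H is in period 1, group 1; Li is in period 2, group 1; N is in period 2, group 15; Se is in period 4, group 16; Sb is in period 5, group 15.
Atoms toward the upper right of the periodic table pull bonding electrons most strongly.
These span different periods and groups, so the two trends combine.
Sb > Li: the two effects oppose for this pair; the across-period effect wins (2.05 vs 0.98).
H > Sb: the two effects oppose for this pair; the down-group effect wins (2.20 vs 2.05).
Se > H: period and group pull opposite ways; the across-period shift dominates (2.55 vs 2.20).
N > Se: the two effects oppose for this pair; the down-group effect wins (3.04 vs 2.55).
Approximate values (Pauling): H 2.20, Li 0.98, N 3.04, Se 2.55, Sb 2.05.
So from lowest to highest: Li < Sb < H < Se < N.

Li < Sb < H < Se < N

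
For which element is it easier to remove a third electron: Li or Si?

After 2 electrons have been removed, what remains? Li²⁺ is already 1 electron into the core; Si²⁺ still has 2 valence electrons.
Core electrons are held far more tightly than valence electrons, so Li tops the IE_3 order.
Approximate IE_3 values (kJ/mol): Li 11815, Si 3232.
So the third ionization energies run Si < Li.

Si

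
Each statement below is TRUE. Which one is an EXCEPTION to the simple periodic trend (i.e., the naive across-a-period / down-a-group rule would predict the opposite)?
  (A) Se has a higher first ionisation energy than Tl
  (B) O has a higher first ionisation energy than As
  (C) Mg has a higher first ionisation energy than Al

The general trend: first ionisation energy increases across a period and decreases down a group.
(A) Se (period 4, group 16) vs Tl (period 6, group 13): the stated order agrees with the simple trend.
(B) O (period 2, group 16) vs As (period 4, group 15): the stated order agrees with the simple trend.
(C) Mg (period 3, group 2) vs Al (period 3, group 13): the stated order contradicts the simple trend.
The exception is (C): Al's single 3p electron is easier to remove than one from Mg's filled 3s².

(C)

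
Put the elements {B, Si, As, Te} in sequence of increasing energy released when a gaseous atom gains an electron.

B is in period 2, group 13; Si is in period 3, group 14; As is in period 4, group 15; Te is in period 5, group 16.
Atoms with high Z_eff and room in the valence shell (especially the halogens) have the most exothermic electron affinities.
A diagonal step moves right (one effect) and down (the opposite effect) at once.
As > B: the two effects oppose for this pair; the across-period effect wins (78 vs 27 kJ/mol).
Si > As: period and group pull opposite ways; the down-group shift dominates (134 vs 78 kJ/mol).
Te > Si: the two effects oppose for this pair; the across-period effect wins (190 vs 134 kJ/mol).
For reference (kJ/mol): B 27, Si 134, As 78, Te 190.
So from lowest to highest: B < As < Si < Te.

B, As, Si, Te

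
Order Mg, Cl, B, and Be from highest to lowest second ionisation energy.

B, Cl, Be, Mg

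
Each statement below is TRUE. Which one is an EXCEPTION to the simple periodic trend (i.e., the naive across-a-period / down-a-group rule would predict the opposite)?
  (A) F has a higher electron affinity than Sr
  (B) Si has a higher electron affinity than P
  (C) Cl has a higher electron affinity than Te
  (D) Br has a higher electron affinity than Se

(B)

The general trend: electron affinity increases across a period and decreases down a group.
(A) F (period 2, group 17) vs Sr (period 5, group 2): the stated order agrees with the simple trend.
(B) Si (period 3, group 14) vs P (period 3, group 15): the stated order contradicts the simple trend.
(C) Cl (period 3, group 17) vs Te (period 5, group 16): the stated order agrees with the simple trend.
(D) Br (period 4, group 17) vs Se (period 4, group 16): the stated order agrees with the simple trend.
The exception is (B): adding an electron to P's half-filled 3p³ is unfavourable, so Si (3p²) has the more exothermic EA.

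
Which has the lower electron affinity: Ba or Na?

Ba

Na is in period 3, group 1; Ba is in period 6, group 2.
Electron affinity generally becomes more exothermic across a period toward the halogens and less exothermic down a group.
Here both period and group differ, so the two effects have to be weighed against each other.
Na > Ba: the two effects oppose for this pair; the down-group effect wins (53 vs 14 kJ/mol).
Approximate values (kJ/mol): Na 53, Ba 14.
So Ba has the lower electron affinity (Ba < Na).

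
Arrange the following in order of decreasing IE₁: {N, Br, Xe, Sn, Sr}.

N, Xe, Br, Sn, Sr

Removing the outermost electron gets harder across a period and easier down a group.
Neither a single period nor a single group — weigh both effects.
Sn > Sr: Sn lies to the right of Sr in period 5, so the across-period effect alone puts Sn higher.
Br > Sn: relative to Sn, both the across-period and down-group shifts push Br's first ionization energy up.
Xe > Br: period and group pull opposite ways; the across-period shift dominates (1170 vs 1140 kJ/mol).
N > Xe: period and group pull opposite ways; the down-group shift dominates (1402 vs 1170 kJ/mol).
For reference (kJ/mol): N 1402, Br 1140, Sr 550, Sn 709, Xe 1170.
So from highest to lowest: N > Xe > Br > Sn > Sr.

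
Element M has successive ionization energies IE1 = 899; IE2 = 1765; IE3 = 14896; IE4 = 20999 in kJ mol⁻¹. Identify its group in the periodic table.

Group 2

Look for the largest jump between consecutive ionization energies: IE3/IE2 ≈ 8.4, far larger than any earlier ratio.
That jump marks the point where a core electron is being removed. So the atom has 2 valence electrons.
A main-group element with 2 valence electrons is in group 2.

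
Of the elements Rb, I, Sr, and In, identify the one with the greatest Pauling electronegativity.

I

Rb is in period 5, group 1; Sr is in period 5, group 2; In is in period 5, group 13; I is in period 5, group 17.
Atoms toward the upper right of the periodic table pull bonding electrons most strongly.
All lie in period 5, so electronegativity increases left to right.
The greatest Pauling electronegativity among these belongs to I.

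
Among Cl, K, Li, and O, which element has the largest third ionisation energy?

Li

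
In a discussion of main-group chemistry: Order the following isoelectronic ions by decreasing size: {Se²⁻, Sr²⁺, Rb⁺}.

Se²⁻ > Rb⁺ > Sr²⁺

All of these have 36 electrons, so size is governed by nuclear charge alone: the more protons, the stronger the pull on the same electron cloud, and the smaller the ion.
Nuclear charges: Sr²⁺ (Z=38), Rb⁺ (Z=37), Se²⁻ (Z=34).
Largest to smallest: Se²⁻ > Rb⁺ > Sr²⁺.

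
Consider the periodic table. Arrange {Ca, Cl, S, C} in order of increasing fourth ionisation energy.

IE_4 is the cost of taking one more electron from the +3 cation: Ca³⁺ is already 1 electron into the core; Cl³⁺ still has 4 valence electrons; S³⁺ still has 3 valence electrons; C³⁺ still has 1 valence electron.
Core electrons are held far more tightly than valence electrons, so Ca tops the IE_4 order.
Valence configurations: Cl³⁺ [Ne]3s²3p², S³⁺ [Ne]3s²3p¹, C³⁺ [He]2s¹.
The numbers (kJ/mol): Ca 6491, Cl 5159, S 4556, C 6223.
Overall IE_4 order: S < Cl < C < Ca.

S, Cl, C, Ca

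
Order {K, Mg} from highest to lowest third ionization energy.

Consider each +2 ion: K²⁺ is already 1 electron into the core; Mg²⁺ is the bare [Ne] core.
All of these are removing an electron from a noble-gas core or deeper; the smaller core (lower principal quantum number) is held far more tightly, and within a period the higher nuclear charge binds the same core more tightly.
The numbers (kJ/mol): K 4420, Mg 7733.
Hence IE_3: K < Mg.

Mg > K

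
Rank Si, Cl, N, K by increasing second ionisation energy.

Si < Cl < N < K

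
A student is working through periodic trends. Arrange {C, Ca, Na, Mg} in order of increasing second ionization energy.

IE_2 is the cost of taking one more electron from the +1 cation: C⁺ still has 3 valence electrons; Ca⁺ still has 1 valence electron; Na⁺ is the bare [Ne] core; Mg⁺ still has 1 valence electron.
Breaking into a closed-shell core is much more expensive than removing a leftover valence electron — Na has the largest IE_2 here.
Valence configurations: C⁺ [He]2s²2p¹, Ca⁺ [Ar]4s¹, Mg⁺ [Ne]3s¹.
Approximate IE_2 values (kJ/mol): C 2353, Ca 1145, Na 4562, Mg 1451.
Putting it together, IE_2: Ca < Mg < C < Na.

Ca < Mg < C < Na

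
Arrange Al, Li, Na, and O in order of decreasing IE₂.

IE_2 is the cost of taking one more electron from the +1 cation: Al⁺ still has 2 valence electrons; Li⁺ is the bare [He] core; Na⁺ is the bare [Ne] core; O⁺ still has 5 valence electrons.
Pulling an electron out of a noble-gas core costs far more than removing a remaining valence electron, so Na and Li sit at the high end of IE_2.
Valence configurations: Al⁺ [Ne]3s², O⁺ [He]2s²2p³.
Tabulated IE_2 (kJ/mol): Al 1817, Li 7298, Na 4562, O 3388.
Putting it together, IE_2: Al < O < Na < Li.

Li, Na, O, Al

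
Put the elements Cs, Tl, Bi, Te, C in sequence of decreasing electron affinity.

C is in period 2, group 14; Te is in period 5, group 16; Cs is in period 6, group 1; Tl is in period 6, group 13; Bi is in period 6, group 15.
Electron affinity generally becomes more exothermic across a period toward the halogens and less exothermic down a group.
Neither a single period nor a single group — weigh both effects.
Cs > Tl: this pair runs against the simple trend — see the exception note.
Bi > Cs: Bi lies to the right of Cs in period 6, so the across-period effect alone puts Bi higher.
C > Bi: period and group pull opposite ways; the down-group shift dominates (122 vs 91 kJ/mol).
Te > C: period and group pull opposite ways; the across-period shift dominates (190 vs 122 kJ/mol).
Note the exception: Cs has a higher electron affinity than Tl, contrary to the simple trend — Tl's ns²np¹ configuration gives only a small electron affinity — the sparsely filled np subshell binds an added electron weakly.
Approximate values (kJ/mol): C 122, Te 190, Cs 46, Tl 19, Bi 91.
So from highest to lowest: Te > C > Bi > Cs > Tl.

Te > C > Bi > Cs > Tl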